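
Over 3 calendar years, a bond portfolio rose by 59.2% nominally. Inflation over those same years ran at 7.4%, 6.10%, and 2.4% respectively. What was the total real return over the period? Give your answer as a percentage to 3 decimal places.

Cumulative inflation factor: 1.074 × 1.0610 × 1.024 ≈ 1.16686.
Nominal growth factor: 1.59200. Real growth factor = 1.59200 / 1.16686 ≈ 1.36434.
Total real return ≈ 36.4343%.

36.434%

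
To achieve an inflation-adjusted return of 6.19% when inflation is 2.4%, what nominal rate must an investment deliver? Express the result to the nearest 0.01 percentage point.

By the Fisher equation, 1 + r_nom = (1 + 6.19%)(1 + 2.4%) = 1.0619 × 1.024 = 1.0873856.
So r_nom = 8.73856%.

8.74%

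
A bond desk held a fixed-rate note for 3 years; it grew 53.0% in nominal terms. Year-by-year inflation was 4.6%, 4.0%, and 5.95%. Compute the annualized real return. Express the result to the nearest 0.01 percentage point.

9.90%

Cumulative inflation factor: 1.046 × 1.040 × 1.0595 ≈ 1.15257.
Nominal growth factor: 1.53000. Real growth factor = 1.53000 / 1.15257 ≈ 1.32747.
Annualized: 1.32747^(1/3) − 1 ≈ 0.09903.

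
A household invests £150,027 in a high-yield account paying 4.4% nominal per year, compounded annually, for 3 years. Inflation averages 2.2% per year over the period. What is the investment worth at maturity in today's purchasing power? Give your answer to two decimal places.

£159,925.69

Nominal value at maturity: £150,027 × (1 + 4.4%)^3 ≈ £170,714.70.
Price-level factor over 3 years: (1 + 2.2%)^3 = 1.067462648.
Dividing the nominal maturity value by the price-level factor gives the value in today's money.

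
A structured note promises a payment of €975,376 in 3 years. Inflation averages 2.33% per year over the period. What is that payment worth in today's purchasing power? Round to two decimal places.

Price-level factor over 3 years: (1 + 2.33%)^3 ≈ 1.0715413193.
Purchasing power today: €975,376 divided by that factor.

€910,255.15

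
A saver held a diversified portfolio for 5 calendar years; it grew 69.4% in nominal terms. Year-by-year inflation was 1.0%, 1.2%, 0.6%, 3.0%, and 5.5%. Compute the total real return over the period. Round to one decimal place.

Cumulative inflation factor: 1.010 × 1.012 × 1.006 × 1.030 × 1.055 ≈ 1.11735.
Nominal growth factor: 1.69400. Real growth factor = 1.69400 / 1.11735 ≈ 1.51609.
Total real return ≈ 51.6086%.

51.6%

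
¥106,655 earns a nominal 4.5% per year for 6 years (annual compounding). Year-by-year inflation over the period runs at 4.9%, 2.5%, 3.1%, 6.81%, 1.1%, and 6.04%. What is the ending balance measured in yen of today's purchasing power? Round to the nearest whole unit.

Nominal value at maturity: ¥106,655 × (1 + 4.5%)^6 ≈ ¥138,893.
Price-level factor over 6 years: 1.049 × 1.025 × 1.031 × 1.0681 × 1.011 × 1.0604 ≈ 1.2693775366.
Dividing the nominal maturity value by the price-level factor gives the value in today's money.

¥109,418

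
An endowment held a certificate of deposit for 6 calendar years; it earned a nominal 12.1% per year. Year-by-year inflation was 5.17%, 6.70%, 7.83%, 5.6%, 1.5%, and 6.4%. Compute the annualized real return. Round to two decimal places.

Cumulative inflation factor: 1.0517 × 1.0670 × 1.0783 × 1.056 × 1.015 × 1.064 ≈ 1.37996.
Nominal growth factor: 1.98442. Real growth factor = 1.98442 / 1.37996 ≈ 1.43802.
Annualized: 1.43802^(1/6) − 1 ≈ 0.06242.

6.24%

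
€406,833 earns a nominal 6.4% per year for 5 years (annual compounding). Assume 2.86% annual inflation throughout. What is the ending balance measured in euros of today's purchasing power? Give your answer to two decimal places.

€481,827.64

Nominal value at maturity: €406,833 × (1 + 6.4%)^5 ≈ €554,784.49.
Price-level factor over 5 years: (1 + 2.86%)^5 ≈ 1.1514169010.
Dividing the nominal maturity value by the price-level factor gives the value in today's money.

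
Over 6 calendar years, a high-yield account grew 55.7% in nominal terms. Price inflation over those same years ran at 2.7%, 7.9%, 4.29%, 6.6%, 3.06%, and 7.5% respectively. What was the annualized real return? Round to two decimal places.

Cumulative inflation factor: 1.027 × 1.079 × 1.0429 × 1.066 × 1.0306 × 1.075 ≈ 1.36487.
Nominal growth factor: 1.55700. Real growth factor = 1.55700 / 1.36487 ≈ 1.14077.
Annualized: 1.14077^(1/6) − 1 ≈ 0.02219.

2.22%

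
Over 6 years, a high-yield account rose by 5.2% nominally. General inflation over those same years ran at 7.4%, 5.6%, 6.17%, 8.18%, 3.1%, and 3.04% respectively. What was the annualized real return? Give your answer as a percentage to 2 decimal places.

Cumulative inflation factor: 1.074 × 1.056 × 1.0617 × 1.0818 × 1.031 × 1.0304 ≈ 1.38383.
Nominal growth factor: 1.05200. Real growth factor = 1.05200 / 1.38383 ≈ 0.76021.
Annualized: 0.76021^(1/6) − 1 ≈ -0.04466.

-4.47%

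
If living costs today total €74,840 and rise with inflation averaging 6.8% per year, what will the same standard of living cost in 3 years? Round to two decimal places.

Cumulative price-level factor: (1+6.8%)^3 = 1.218186432.
The nominal amount required is €74,840 scaled up by that factor.

€91,169.07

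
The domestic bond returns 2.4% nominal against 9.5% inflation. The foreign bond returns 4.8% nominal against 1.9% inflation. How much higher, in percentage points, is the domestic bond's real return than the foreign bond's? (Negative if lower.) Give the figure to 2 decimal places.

The domestic bond real return: 1.024/1.095 − 1 = -6.484%.
The foreign bond real return: 1.048/1.019 − 1 = 2.846%.
Difference: -6.484 − 2.846 = -9.330 pp.

-9.33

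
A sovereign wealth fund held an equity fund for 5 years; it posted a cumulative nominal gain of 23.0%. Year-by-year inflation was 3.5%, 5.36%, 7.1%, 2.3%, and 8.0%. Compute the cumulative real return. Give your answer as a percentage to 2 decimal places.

-4.68%

Cumulative inflation factor: 1.035 × 1.0536 × 1.071 × 1.023 × 1.080 ≈ 1.29034.
Nominal growth factor: 1.23000. Real growth factor = 1.23000 / 1.29034 ≈ 0.95324.
Total real return ≈ -4.6765%.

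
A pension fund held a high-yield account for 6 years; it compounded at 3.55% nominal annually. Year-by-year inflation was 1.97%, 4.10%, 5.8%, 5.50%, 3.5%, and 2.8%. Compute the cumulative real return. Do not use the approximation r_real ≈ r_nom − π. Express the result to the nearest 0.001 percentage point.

Cumulative inflation factor: 1.0197 × 1.0410 × 1.058 × 1.0550 × 1.035 × 1.028 ≈ 1.26065.
Nominal growth factor: 1.23282. Real growth factor = 1.23282 / 1.26065 ≈ 0.97793.
Total real return ≈ -2.2074%.

-2.207%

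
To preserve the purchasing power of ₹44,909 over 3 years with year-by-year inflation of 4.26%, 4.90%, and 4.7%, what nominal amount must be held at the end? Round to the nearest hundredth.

₹51,424.88

Cumulative price-level factor: 1.0426 × 1.0490 × 1.047 = 1.1450907078.
The nominal amount required is ₹44,909 scaled up by that factor.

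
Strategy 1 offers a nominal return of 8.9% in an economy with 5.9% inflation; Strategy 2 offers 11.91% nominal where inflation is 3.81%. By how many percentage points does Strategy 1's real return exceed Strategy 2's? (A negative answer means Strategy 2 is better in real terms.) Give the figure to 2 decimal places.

Strategy 1 real return: 1.089/1.059 − 1 = 2.833%.
Strategy 2 real return: 1.1191/1.0381 − 1 = 7.803%.
Difference: 2.833 − 7.803 = -4.970 pp.

-4.97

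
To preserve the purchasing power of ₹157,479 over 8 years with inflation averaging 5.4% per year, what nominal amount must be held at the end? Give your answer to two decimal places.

₹239,854.31

Cumulative price-level factor: (1+5.4%)^8 ≈ 1.5230876162.
The nominal amount required is ₹157,479 scaled up by that factor.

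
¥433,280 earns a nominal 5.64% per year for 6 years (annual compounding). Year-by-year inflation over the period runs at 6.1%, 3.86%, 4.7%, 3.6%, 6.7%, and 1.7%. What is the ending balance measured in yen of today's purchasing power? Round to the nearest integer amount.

¥464,284

Nominal value at maturity: ¥433,280 × (1 + 5.64%)^6 ≈ ¥602,198.
Price-level factor over 6 years: 1.061 × 1.0386 × 1.047 × 1.036 × 1.067 × 1.017 ≈ 1.2970463969.
Dividing the nominal maturity value by the price-level factor gives the value in today's money.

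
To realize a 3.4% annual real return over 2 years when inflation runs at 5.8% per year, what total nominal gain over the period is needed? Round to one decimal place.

19.7%

Required annual nominal rate: (1+3.4%)(1+5.8%) − 1 = 9.3972%.
Cumulative over 2 years: (1 + 0.093972)^2 − 1 ≈ 0.19677.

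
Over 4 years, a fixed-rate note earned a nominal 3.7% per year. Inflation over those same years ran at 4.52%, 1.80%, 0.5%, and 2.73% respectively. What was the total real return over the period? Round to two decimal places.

5.27%

Cumulative inflation factor: 1.0452 × 1.0180 × 1.005 × 1.0273 ≈ 1.09853.
Nominal growth factor: 1.15642. Real growth factor = 1.15642 / 1.09853 ≈ 1.05270.
Total real return ≈ 5.2700%.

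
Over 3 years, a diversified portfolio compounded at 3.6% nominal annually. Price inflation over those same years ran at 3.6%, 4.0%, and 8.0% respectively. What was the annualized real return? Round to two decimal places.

Cumulative inflation factor: 1.036 × 1.040 × 1.080 ≈ 1.16364.
Nominal growth factor: 1.11193. Real growth factor = 1.11193 / 1.16364 ≈ 0.95557.
Annualized: 0.95557^(1/3) − 1 ≈ -0.01503.

-1.50%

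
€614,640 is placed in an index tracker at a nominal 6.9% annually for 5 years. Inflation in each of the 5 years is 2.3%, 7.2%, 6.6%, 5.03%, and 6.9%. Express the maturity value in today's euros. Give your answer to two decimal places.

€653,718.31

Nominal value at maturity: €614,640 × (1 + 6.9%)^5 ≈ €858,043.58.
Price-level factor over 5 years: 1.023 × 1.072 × 1.066 × 1.0503 × 1.069 ≈ 1.3125585776.
The maturity value deflated by that factor is the answer in today's purchasing power.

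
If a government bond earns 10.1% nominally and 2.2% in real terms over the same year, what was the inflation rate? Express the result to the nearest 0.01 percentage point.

From (1+r_nom) = (1+r_real)(1+π), we get 1+π = (1 + 10.1%)/(1 + 2.2%) = 1.101/1.022 ≈ 1.07730.
So π ≈ 7.7299%.

7.73%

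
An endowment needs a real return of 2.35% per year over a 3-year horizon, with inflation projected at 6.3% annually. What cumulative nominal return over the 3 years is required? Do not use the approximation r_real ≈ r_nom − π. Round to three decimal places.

28.784%

Required annual nominal rate: (1+2.35%)(1+6.3%) − 1 = 8.79805%.
Cumulative over 3 years: (1 + 0.0879805)^3 − 1 ≈ 0.28784.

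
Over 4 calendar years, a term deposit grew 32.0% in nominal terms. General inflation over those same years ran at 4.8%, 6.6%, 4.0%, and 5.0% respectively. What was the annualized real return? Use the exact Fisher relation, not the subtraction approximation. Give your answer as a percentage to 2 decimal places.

Cumulative inflation factor: 1.048 × 1.066 × 1.040 × 1.050 ≈ 1.21995.
Nominal growth factor: 1.32000. Real growth factor = 1.32000 / 1.21995 ≈ 1.08201.
Annualized: 1.08201^(1/4) − 1 ≈ 0.01990.

1.99%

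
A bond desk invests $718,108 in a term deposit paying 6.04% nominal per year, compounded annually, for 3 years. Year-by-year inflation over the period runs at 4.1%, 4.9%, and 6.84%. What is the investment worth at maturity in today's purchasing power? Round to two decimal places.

$733,903.27

Nominal value at maturity: $718,108 × (1 + 6.04%)^3 ≈ $856,246.72.
Price-level factor over 3 years: 1.041 × 1.049 × 1.0684 = 1.1667024156.
The maturity value deflated by that factor is the answer in today's purchasing power.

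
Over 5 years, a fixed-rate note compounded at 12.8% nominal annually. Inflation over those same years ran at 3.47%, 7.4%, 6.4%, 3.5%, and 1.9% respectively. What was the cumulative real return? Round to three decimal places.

46.444%

Cumulative inflation factor: 1.0347 × 1.074 × 1.064 × 1.035 × 1.019 ≈ 1.24702.
Nominal growth factor: 1.82619. Real growth factor = 1.82619 / 1.24702 ≈ 1.46444.
Total real return ≈ 46.4437%.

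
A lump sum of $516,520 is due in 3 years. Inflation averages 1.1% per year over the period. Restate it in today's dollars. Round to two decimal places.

Price-level factor over 3 years: (1 + 1.1%)^3 = 1.033364331.
Purchasing power today: $516,520 divided by that factor.

$499,843.07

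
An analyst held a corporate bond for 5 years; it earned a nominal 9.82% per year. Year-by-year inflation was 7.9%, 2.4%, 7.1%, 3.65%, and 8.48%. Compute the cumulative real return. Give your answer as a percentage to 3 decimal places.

20.054%

Cumulative inflation factor: 1.079 × 1.024 × 1.071 × 1.0365 × 1.0848 ≈ 1.33055.
Nominal growth factor: 1.59738. Real growth factor = 1.59738 / 1.33055 ≈ 1.20054.
Total real return ≈ 20.0542%.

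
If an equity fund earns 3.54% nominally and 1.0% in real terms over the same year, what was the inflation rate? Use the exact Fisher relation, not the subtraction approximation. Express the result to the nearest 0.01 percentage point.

2.51%

From (1+r_nom) = (1+r_real)(1+π), we get 1+π = (1 + 3.54%)/(1 + 1.0%) = 1.0354/1.010 ≈ 1.02515.
So π ≈ 2.5149%.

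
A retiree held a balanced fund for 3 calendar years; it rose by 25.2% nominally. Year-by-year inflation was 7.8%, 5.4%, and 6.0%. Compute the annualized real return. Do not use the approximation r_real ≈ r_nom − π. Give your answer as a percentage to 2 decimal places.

1.30%

Cumulative inflation factor: 1.078 × 1.054 × 1.060 ≈ 1.20438.
Nominal growth factor: 1.25200. Real growth factor = 1.25200 / 1.20438 ≈ 1.03953.
Annualized: 1.03953^(1/3) − 1 ≈ 0.01301.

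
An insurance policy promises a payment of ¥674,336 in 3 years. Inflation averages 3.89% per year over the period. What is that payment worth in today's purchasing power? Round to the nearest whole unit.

Price-level factor over 3 years: (1 + 3.89%)^3 ≈ 1.1212984939.
Purchasing power today: ¥674,336 divided by that factor.

¥601,388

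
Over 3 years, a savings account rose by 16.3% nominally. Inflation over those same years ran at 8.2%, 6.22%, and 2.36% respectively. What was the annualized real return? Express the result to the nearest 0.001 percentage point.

-0.382%

Cumulative inflation factor: 1.082 × 1.0622 × 1.0236 ≈ 1.17642.
Nominal growth factor: 1.16300. Real growth factor = 1.16300 / 1.17642 ≈ 0.98859.
Annualized: 0.98859^(1/3) − 1 ≈ -0.00382.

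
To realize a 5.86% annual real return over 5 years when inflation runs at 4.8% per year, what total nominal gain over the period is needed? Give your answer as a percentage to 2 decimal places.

Required annual nominal rate: (1+5.86%)(1+4.8%) − 1 = 10.94128%.
Cumulative over 5 years: (1 + 0.1094128)^5 − 1 ≈ 0.68061.

68.06%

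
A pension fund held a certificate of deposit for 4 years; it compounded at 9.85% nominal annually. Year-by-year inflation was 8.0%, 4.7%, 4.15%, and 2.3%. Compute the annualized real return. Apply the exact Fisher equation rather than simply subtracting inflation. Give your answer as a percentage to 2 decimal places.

4.85%

Cumulative inflation factor: 1.080 × 1.047 × 1.0415 × 1.023 ≈ 1.20477.
Nominal growth factor: 1.45613. Real growth factor = 1.45613 / 1.20477 ≈ 1.20863.
Annualized: 1.20863^(1/4) − 1 ≈ 0.04851.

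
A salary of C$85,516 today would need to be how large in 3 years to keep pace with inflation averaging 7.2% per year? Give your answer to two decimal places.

Cumulative price-level factor: (1+7.2%)^3 = 1.231925248.
The nominal amount required is C$85,516 scaled up by that factor.

C$105,349.32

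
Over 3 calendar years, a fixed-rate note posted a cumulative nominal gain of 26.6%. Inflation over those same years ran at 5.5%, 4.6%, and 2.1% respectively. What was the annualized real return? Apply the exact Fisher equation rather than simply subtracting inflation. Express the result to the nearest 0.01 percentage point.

3.96%

Cumulative inflation factor: 1.055 × 1.046 × 1.021 ≈ 1.12670.
Nominal growth factor: 1.26600. Real growth factor = 1.26600 / 1.12670 ≈ 1.12363.
Annualized: 1.12363^(1/3) − 1 ≈ 0.03962.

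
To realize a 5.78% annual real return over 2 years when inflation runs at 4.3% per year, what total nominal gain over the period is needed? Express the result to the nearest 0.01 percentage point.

21.72%

Required annual nominal rate: (1+5.78%)(1+4.3%) − 1 = 10.32854%.
Cumulative over 2 years: (1 + 0.1032854)^2 − 1 ≈ 0.21724.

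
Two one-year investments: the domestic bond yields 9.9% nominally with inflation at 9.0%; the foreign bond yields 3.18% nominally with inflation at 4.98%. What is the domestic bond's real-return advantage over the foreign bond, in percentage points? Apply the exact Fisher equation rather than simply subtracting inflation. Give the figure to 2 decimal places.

2.54

The domestic bond real return: 1.099/1.090 − 1 = 0.826%.
The foreign bond real return: 1.0318/1.0498 − 1 = -1.715%.
Difference: 0.826 − (-1.715) = 2.541 pp.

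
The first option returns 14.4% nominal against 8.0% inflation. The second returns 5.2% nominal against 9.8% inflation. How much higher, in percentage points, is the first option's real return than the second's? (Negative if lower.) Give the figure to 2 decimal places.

The first option real return: 1.144/1.080 − 1 = 5.926%.
The second real return: 1.052/1.098 − 1 = -4.189%.
Difference: 5.926 − (-4.189) = 10.115 pp.

10.12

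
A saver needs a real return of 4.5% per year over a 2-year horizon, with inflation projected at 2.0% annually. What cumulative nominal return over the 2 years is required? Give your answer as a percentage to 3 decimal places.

Required annual nominal rate: (1+4.5%)(1+2.0%) − 1 = 6.59%.
Cumulative over 2 years: (1 + 0.0659)^2 − 1 ≈ 0.13614.

13.614%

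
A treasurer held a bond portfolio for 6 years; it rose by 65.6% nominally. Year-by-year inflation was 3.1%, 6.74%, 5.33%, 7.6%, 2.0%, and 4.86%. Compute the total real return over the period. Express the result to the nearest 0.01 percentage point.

Cumulative inflation factor: 1.031 × 1.0674 × 1.0533 × 1.076 × 1.020 × 1.0486 ≈ 1.33401.
Nominal growth factor: 1.65600. Real growth factor = 1.65600 / 1.33401 ≈ 1.24137.
Total real return ≈ 24.1367%.

24.14%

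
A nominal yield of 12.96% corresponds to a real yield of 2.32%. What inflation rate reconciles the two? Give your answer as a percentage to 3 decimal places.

From (1+r_nom) = (1+r_real)(1+π), we get 1+π = (1 + 12.96%)/(1 + 2.32%) = 1.1296/1.0232 ≈ 1.10399.
So π ≈ 10.3987%.

10.399%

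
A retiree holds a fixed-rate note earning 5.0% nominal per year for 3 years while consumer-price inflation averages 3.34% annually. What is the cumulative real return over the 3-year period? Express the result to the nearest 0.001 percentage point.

4.897%

The annual real rate is (1+5.0%)/(1+3.34%) − 1 = 1.6063%.
Compounded over 3 years: (1 + 0.016063)^3 − 1 ≈ 0.04897.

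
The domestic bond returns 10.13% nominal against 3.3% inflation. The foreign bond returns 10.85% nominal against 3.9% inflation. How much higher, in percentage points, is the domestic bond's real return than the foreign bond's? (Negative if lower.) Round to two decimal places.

-0.08

The domestic bond real return: 1.1013/1.033 − 1 = 6.612%.
The foreign bond real return: 1.1085/1.039 − 1 = 6.689%.
Difference: 6.612 − 6.689 = -0.077 pp.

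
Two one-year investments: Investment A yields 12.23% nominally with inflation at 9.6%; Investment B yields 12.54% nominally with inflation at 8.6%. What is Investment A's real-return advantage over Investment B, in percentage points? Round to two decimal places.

-1.23

Investment A real return: 1.1223/1.096 − 1 = 2.400%.
Investment B real return: 1.1254/1.086 − 1 = 3.628%.
Difference: 2.400 − 3.628 = -1.228 pp.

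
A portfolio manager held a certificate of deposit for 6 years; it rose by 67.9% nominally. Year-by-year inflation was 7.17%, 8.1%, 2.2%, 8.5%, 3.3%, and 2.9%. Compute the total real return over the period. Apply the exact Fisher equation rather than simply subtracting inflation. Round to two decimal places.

22.96%

Cumulative inflation factor: 1.0717 × 1.081 × 1.022 × 1.085 × 1.033 × 1.029 ≈ 1.36551.
Nominal growth factor: 1.67900. Real growth factor = 1.67900 / 1.36551 ≈ 1.22958.
Total real return ≈ 22.9576%.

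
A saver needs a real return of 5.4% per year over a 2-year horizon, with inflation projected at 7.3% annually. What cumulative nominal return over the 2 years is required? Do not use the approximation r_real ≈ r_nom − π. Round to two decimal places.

27.90%

Required annual nominal rate: (1+5.4%)(1+7.3%) − 1 = 13.0942%.
Cumulative over 2 years: (1 + 0.130942)^2 − 1 ≈ 0.27903.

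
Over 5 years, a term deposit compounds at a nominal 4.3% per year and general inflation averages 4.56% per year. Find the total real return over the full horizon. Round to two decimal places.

-1.24%

The annual real rate is (1+4.3%)/(1+4.56%) − 1 = -0.2487%.
Compounded over 5 years: (1 + -0.002487)^5 − 1 ≈ -0.01237.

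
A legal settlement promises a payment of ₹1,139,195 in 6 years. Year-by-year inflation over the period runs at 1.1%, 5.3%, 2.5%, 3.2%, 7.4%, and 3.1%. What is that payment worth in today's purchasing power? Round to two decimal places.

₹913,591.47

Price-level factor over 6 years: 1.011 × 1.053 × 1.025 × 1.032 × 1.074 × 1.031 ≈ 1.2469413765.
Purchasing power today: ₹1,139,195 divided by that factor.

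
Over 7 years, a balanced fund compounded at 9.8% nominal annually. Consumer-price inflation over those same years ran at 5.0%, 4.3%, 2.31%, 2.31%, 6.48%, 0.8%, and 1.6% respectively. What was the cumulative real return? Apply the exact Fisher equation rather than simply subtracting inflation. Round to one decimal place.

Cumulative inflation factor: 1.050 × 1.043 × 1.0231 × 1.0231 × 1.0648 × 1.008 × 1.016 ≈ 1.25006.
Nominal growth factor: 1.92405. Real growth factor = 1.92405 / 1.25006 ≈ 1.53916.
Total real return ≈ 53.9162%.

53.9%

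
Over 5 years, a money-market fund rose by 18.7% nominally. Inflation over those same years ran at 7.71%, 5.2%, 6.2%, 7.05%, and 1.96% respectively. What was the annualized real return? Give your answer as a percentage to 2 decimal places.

Cumulative inflation factor: 1.0771 × 1.052 × 1.062 × 1.0705 × 1.0196 ≈ 1.31345.
Nominal growth factor: 1.18700. Real growth factor = 1.18700 / 1.31345 ≈ 0.90373.
Annualized: 0.90373^(1/5) − 1 ≈ -0.02004.

-2.00%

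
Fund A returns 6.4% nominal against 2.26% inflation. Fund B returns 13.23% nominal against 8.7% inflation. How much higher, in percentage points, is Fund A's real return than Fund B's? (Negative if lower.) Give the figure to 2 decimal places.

-0.12

Fund A real return: 1.064/1.0226 − 1 = 4.049%.
Fund B real return: 1.1323/1.087 − 1 = 4.167%.
Difference: 4.049 − 4.167 = -0.118 pp.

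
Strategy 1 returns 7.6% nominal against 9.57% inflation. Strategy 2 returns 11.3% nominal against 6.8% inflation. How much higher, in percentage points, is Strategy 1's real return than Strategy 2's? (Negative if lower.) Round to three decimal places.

-6.011

Strategy 1 real return: 1.076/1.0957 − 1 = -1.7979%.
Strategy 2 real return: 1.113/1.068 − 1 = 4.2135%.
Difference: -1.7979 − 4.2135 = -6.0114 pp.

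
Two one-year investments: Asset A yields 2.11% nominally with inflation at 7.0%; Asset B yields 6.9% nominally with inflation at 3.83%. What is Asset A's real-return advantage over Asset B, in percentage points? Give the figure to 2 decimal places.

Asset A real return: 1.0211/1.070 − 1 = -4.570%.
Asset B real return: 1.069/1.0383 − 1 = 2.957%.
Difference: -4.570 − 2.957 = -7.527 pp.

-7.53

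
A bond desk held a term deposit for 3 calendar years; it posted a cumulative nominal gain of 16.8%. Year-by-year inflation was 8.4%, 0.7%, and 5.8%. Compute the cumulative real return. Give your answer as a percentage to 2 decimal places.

1.13%

Cumulative inflation factor: 1.084 × 1.007 × 1.058 ≈ 1.15490.
Nominal growth factor: 1.16800. Real growth factor = 1.16800 / 1.15490 ≈ 1.01134.
Total real return ≈ 1.1343%.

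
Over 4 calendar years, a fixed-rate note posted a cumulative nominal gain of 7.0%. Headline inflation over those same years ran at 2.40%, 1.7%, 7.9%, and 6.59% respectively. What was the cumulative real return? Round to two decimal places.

-10.66%

Cumulative inflation factor: 1.0240 × 1.017 × 1.079 × 1.0659 ≈ 1.19773.
Nominal growth factor: 1.07000. Real growth factor = 1.07000 / 1.19773 ≈ 0.89336.
Total real return ≈ -10.6643%.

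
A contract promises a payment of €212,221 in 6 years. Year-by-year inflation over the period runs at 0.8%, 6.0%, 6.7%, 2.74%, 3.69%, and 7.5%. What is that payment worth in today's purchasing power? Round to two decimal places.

Price-level factor over 6 years: 1.008 × 1.060 × 1.067 × 1.0274 × 1.0369 × 1.075 ≈ 1.3056167615.
Purchasing power today: €212,221 divided by that factor.

€162,544.64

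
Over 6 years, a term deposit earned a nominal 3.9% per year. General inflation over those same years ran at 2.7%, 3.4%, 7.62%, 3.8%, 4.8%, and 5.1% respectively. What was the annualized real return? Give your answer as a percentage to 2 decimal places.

Cumulative inflation factor: 1.027 × 1.034 × 1.0762 × 1.038 × 1.048 × 1.051 ≈ 1.30661.
Nominal growth factor: 1.25804. Real growth factor = 1.25804 / 1.30661 ≈ 0.96283.
Annualized: 0.96283^(1/6) − 1 ≈ -0.00629.

-0.63%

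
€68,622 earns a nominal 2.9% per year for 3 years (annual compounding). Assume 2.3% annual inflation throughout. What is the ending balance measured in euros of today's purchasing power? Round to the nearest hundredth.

Nominal value at maturity: €68,622 × (1 + 2.9%)^3 ≈ €74,766.92.
Price-level factor over 3 years: (1 + 2.3%)^3 = 1.070599167.
The maturity value deflated by that factor is the answer in today's purchasing power.

€69,836.52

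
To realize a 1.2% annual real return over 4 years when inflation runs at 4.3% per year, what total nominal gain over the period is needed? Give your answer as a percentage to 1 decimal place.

Required annual nominal rate: (1+1.2%)(1+4.3%) − 1 = 5.5516%.
Cumulative over 4 years: (1 + 0.055516)^4 − 1 ≈ 0.24125.

24.1%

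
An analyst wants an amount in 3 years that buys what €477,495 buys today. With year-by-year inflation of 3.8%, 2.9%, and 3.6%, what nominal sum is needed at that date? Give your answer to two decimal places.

Cumulative price-level factor: 1.038 × 1.029 × 1.036 = 1.106553672.
The nominal amount required is €477,495 scaled up by that factor.

€528,373.85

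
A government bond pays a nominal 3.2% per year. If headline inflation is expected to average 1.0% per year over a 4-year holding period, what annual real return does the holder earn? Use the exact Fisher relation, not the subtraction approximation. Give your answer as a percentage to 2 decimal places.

With constant rates the annual real return is the same each year: (1+3.2%)/(1+1.0%) − 1 = 0.02178.

2.18%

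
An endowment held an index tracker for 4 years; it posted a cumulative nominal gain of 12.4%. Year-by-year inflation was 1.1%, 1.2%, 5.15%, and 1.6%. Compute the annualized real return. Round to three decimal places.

Cumulative inflation factor: 1.011 × 1.012 × 1.0515 × 1.016 ≈ 1.09304.
Nominal growth factor: 1.12400. Real growth factor = 1.12400 / 1.09304 ≈ 1.02833.
Annualized: 1.02833^(1/4) − 1 ≈ 0.00701.

0.701%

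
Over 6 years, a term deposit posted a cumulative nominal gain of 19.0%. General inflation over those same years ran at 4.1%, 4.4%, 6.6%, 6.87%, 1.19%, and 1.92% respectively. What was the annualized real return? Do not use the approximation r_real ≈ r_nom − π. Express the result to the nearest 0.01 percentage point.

Cumulative inflation factor: 1.041 × 1.044 × 1.066 × 1.0687 × 1.0119 × 1.0192 ≈ 1.27691.
Nominal growth factor: 1.19000. Real growth factor = 1.19000 / 1.27691 ≈ 0.93194.
Annualized: 0.93194^(1/6) − 1 ≈ -0.01168.

-1.17%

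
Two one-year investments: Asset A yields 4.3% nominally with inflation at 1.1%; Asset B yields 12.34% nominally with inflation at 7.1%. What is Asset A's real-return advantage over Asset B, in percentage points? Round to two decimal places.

Asset A real return: 1.043/1.011 − 1 = 3.165%.
Asset B real return: 1.1234/1.071 − 1 = 4.893%.
Difference: 3.165 − 4.893 = -1.728 pp.

-1.73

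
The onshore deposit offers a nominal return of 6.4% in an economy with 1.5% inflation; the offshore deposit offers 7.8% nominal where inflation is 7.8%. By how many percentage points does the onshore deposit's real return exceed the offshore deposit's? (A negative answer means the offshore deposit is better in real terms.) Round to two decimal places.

4.83

The onshore deposit real return: 1.064/1.015 − 1 = 4.828%.
The offshore deposit real return: 1.078/1.078 − 1 = 0.000%.
Difference: 4.828 − 0.000 = 4.828 pp.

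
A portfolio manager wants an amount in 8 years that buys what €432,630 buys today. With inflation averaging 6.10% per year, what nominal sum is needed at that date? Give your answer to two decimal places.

€694,767.83

Cumulative price-level factor: (1+6.10%)^8 ≈ 1.6059169102.
Multiplying €432,630 by the price-level factor gives the future nominal sum.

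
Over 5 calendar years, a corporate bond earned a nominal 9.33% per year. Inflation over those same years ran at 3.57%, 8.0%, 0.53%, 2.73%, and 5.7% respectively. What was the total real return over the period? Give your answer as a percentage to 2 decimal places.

Cumulative inflation factor: 1.0357 × 1.080 × 1.0053 × 1.0273 × 1.057 ≈ 1.22103.
Nominal growth factor: 1.56206. Real growth factor = 1.56206 / 1.22103 ≈ 1.27930.
Total real return ≈ 27.9296%.

27.93%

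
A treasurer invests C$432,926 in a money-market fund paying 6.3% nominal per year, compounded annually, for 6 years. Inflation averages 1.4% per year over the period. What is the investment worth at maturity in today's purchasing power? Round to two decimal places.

C$574,626.34

Nominal value at maturity: C$432,926 × (1 + 6.3%)^6 ≈ C$624,616.22.
Price-level factor over 6 years: (1 + 1.4%)^6 ≈ 1.0869954595.
Dividing the nominal maturity value by the price-level factor gives the value in today's money.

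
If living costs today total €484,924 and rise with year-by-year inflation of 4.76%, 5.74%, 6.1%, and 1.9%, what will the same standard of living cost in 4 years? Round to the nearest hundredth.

€580,761.80

Cumulative price-level factor: 1.0476 × 1.0574 × 1.061 × 1.019 ≈ 1.1976346809.
Multiplying €484,924 by the price-level factor gives the future nominal sum.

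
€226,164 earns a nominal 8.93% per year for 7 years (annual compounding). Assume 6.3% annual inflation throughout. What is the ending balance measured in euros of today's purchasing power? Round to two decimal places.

€268,363.32

Nominal value at maturity: €226,164 × (1 + 8.93%)^7 ≈ €411,581.65.
Price-level factor over 7 years: (1 + 6.3%)^7 ≈ 1.5336732814.
The maturity value deflated by that factor is the answer in today's purchasing power.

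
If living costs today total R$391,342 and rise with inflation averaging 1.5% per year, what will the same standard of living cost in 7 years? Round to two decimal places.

Cumulative price-level factor: (1+1.5%)^7 ≈ 1.1098449129.
Multiplying R$391,342 by the price-level factor gives the future nominal sum.

R$434,328.93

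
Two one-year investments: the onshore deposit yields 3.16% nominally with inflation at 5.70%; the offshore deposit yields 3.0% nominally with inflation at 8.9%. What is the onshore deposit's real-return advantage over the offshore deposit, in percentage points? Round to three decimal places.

3.015

The onshore deposit real return: 1.0316/1.0570 − 1 = -2.4030%.
The offshore deposit real return: 1.030/1.089 − 1 = -5.4178%.
Difference: -2.4030 − (-5.4178) = 3.0148 pp.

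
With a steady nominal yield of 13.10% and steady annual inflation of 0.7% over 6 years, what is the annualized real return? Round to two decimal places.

With constant rates the annual real return is the same each year: (1+13.10%)/(1+0.7%) − 1 = 0.12314.

12.31%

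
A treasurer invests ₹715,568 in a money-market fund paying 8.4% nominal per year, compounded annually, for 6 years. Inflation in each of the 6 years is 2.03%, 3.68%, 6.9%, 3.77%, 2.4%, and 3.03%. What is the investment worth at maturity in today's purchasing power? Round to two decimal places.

Nominal value at maturity: ₹715,568 × (1 + 8.4%)^6 ≈ ₹1,160,984.99.
Price-level factor over 6 years: 1.0203 × 1.0368 × 1.069 × 1.0377 × 1.024 × 1.0303 ≈ 1.2380439254.
The maturity value deflated by that factor is the answer in today's purchasing power.

₹937,757.51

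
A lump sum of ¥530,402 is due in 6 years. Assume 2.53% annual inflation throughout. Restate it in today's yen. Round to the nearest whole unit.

Price-level factor over 6 years: (1 + 2.53%)^6 ≈ 1.1617314437.
Purchasing power today: ¥530,402 divided by that factor.

¥456,562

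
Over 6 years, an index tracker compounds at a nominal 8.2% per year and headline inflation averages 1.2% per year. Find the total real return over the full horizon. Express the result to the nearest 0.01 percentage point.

The annual real rate is (1+8.2%)/(1+1.2%) − 1 = 6.9170%.
Compounded over 6 years: (1 + 0.069170)^6 − 1 ≈ 0.49376.

49.38%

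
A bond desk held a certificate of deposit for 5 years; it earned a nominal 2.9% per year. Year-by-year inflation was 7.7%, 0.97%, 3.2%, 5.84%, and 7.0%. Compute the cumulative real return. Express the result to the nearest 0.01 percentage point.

Cumulative inflation factor: 1.077 × 1.0097 × 1.032 × 1.0584 × 1.070 ≈ 1.27093.
Nominal growth factor: 1.15366. Real growth factor = 1.15366 / 1.27093 ≈ 0.90773.
Total real return ≈ -9.2272%.

-9.23%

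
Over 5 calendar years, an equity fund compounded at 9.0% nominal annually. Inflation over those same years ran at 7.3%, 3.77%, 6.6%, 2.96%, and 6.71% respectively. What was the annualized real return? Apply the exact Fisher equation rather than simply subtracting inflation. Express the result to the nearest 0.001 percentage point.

3.363%

Cumulative inflation factor: 1.073 × 1.0377 × 1.066 × 1.0296 × 1.0671 ≈ 1.30407.
Nominal growth factor: 1.53862. Real growth factor = 1.53862 / 1.30407 ≈ 1.17986.
Annualized: 1.17986^(1/5) − 1 ≈ 0.03363.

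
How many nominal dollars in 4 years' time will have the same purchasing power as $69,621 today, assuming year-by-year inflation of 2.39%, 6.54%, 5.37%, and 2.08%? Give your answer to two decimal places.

Cumulative price-level factor: 1.0239 × 1.0654 × 1.0537 × 1.0208 ≈ 1.1733508084.
The nominal amount required is $69,621 scaled up by that factor.

$81,689.86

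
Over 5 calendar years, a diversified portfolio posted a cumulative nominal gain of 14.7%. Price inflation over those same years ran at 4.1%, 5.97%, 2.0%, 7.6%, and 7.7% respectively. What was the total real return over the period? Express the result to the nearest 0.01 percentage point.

Cumulative inflation factor: 1.041 × 1.0597 × 1.020 × 1.076 × 1.077 ≈ 1.30395.
Nominal growth factor: 1.14700. Real growth factor = 1.14700 / 1.30395 ≈ 0.87963.
Total real return ≈ -12.0367%.

-12.04%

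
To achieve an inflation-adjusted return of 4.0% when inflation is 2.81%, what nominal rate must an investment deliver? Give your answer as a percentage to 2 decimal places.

By the Fisher equation, 1 + r_nom = (1 + 4.0%)(1 + 2.81%) = 1.040 × 1.0281 = 1.069224.
So r_nom = 6.9224%.

6.92%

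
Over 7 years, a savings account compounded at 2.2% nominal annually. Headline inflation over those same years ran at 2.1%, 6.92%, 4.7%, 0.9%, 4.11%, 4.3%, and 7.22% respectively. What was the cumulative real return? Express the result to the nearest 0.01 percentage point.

Cumulative inflation factor: 1.021 × 1.0692 × 1.047 × 1.009 × 1.0411 × 1.043 × 1.0722 ≈ 1.34269.
Nominal growth factor: 1.16454. Real growth factor = 1.16454 / 1.34269 ≈ 0.86732.
Total real return ≈ -13.2676%.

-13.27%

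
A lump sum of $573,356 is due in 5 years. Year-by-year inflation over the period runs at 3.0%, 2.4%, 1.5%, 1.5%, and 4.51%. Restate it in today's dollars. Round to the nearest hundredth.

$504,890.56

Price-level factor over 5 years: 1.030 × 1.024 × 1.015 × 1.015 × 1.0451 ≈ 1.1356045229.
Purchasing power today: $573,356 divided by that factor.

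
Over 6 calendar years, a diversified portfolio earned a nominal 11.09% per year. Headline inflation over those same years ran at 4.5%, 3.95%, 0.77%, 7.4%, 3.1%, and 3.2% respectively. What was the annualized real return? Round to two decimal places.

7.02%

Cumulative inflation factor: 1.045 × 1.0395 × 1.0077 × 1.074 × 1.031 × 1.032 ≈ 1.25088.
Nominal growth factor: 1.87953. Real growth factor = 1.87953 / 1.25088 ≈ 1.50257.
Annualized: 1.50257^(1/6) − 1 ≈ 0.07022.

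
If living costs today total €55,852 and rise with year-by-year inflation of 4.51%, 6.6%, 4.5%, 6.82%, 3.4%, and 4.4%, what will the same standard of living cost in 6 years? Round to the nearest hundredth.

€74,979.70

Cumulative price-level factor: 1.0451 × 1.066 × 1.045 × 1.0682 × 1.034 × 1.044 ≈ 1.3424711270.
The nominal amount required is €55,852 scaled up by that factor.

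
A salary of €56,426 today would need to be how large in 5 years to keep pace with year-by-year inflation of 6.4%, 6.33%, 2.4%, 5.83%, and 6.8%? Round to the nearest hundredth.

Cumulative price-level factor: 1.064 × 1.0633 × 1.024 × 1.0583 × 1.068 ≈ 1.3094154089.
Multiplying €56,426 by the price-level factor gives the future nominal sum.

€73,885.07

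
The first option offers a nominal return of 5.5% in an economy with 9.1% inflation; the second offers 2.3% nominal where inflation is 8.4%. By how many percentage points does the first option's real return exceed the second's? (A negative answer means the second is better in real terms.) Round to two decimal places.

The first option real return: 1.055/1.091 − 1 = -3.300%.
The second real return: 1.023/1.084 − 1 = -5.627%.
Difference: -3.300 − (-5.627) = 2.327 pp.

2.33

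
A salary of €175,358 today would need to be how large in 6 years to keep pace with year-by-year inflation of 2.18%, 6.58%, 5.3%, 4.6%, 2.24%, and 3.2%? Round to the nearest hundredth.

€221,936.02

Cumulative price-level factor: 1.0218 × 1.0658 × 1.053 × 1.046 × 1.0224 × 1.032 ≈ 1.2656167329.
Multiplying €175,358 by the price-level factor gives the future nominal sum.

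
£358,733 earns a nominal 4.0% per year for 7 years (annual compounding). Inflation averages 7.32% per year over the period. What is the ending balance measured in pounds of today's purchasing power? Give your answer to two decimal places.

Nominal value at maturity: £358,733 × (1 + 4.0%)^7 ≈ £472,068.15.
Price-level factor over 7 years: (1 + 7.32%)^7 ≈ 1.6397009489.
Dividing the nominal maturity value by the price-level factor gives the value in today's money.

£287,898.93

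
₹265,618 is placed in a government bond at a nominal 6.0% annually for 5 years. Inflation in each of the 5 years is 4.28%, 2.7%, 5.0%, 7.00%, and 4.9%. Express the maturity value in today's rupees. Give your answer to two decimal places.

Nominal value at maturity: ₹265,618 × (1 + 6.0%)^5 ≈ ₹355,456.80.
Price-level factor over 5 years: 1.0428 × 1.027 × 1.050 × 1.0700 × 1.049 ≈ 1.2621763288.
The maturity value deflated by that factor is the answer in today's purchasing power.

₹281,622.14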